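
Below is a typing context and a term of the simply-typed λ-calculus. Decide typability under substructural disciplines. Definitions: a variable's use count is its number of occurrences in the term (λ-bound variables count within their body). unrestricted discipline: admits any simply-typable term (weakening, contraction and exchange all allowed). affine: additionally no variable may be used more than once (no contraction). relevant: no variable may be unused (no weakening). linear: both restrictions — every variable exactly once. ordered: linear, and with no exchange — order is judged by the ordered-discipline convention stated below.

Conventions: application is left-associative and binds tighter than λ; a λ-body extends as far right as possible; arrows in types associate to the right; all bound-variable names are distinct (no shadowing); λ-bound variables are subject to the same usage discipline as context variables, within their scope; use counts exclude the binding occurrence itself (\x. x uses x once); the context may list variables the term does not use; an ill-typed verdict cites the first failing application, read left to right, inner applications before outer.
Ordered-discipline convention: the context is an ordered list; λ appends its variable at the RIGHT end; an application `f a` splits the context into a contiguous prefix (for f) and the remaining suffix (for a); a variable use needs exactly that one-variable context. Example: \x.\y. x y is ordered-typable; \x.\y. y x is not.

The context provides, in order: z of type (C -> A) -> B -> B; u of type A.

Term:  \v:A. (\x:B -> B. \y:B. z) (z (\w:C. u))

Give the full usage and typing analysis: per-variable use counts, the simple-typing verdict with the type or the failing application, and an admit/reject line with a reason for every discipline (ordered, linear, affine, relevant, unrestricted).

counts: z: 2; u: 1; v [bound]: 0; x [bound]: 0; y [bound]: 0; w [bound]: 0
left-to-right use order: z, z, u
typing: well-typed — term : A -> B -> (C -> A) -> B -> B
ordered ✗ (repeated use of z ×2; needs weakening: v, x, y, w unused)
linear ✗ (repeated use of z ×2; needs weakening: v, x, y, w unused)
affine ✗ (repeated use of z ×2)
relevant ✗ (needs weakening: v, x, y, w unused)
unrestricted ✓ (type-checks (A -> B -> (C -> A) -> B -> B) and nothing is barred)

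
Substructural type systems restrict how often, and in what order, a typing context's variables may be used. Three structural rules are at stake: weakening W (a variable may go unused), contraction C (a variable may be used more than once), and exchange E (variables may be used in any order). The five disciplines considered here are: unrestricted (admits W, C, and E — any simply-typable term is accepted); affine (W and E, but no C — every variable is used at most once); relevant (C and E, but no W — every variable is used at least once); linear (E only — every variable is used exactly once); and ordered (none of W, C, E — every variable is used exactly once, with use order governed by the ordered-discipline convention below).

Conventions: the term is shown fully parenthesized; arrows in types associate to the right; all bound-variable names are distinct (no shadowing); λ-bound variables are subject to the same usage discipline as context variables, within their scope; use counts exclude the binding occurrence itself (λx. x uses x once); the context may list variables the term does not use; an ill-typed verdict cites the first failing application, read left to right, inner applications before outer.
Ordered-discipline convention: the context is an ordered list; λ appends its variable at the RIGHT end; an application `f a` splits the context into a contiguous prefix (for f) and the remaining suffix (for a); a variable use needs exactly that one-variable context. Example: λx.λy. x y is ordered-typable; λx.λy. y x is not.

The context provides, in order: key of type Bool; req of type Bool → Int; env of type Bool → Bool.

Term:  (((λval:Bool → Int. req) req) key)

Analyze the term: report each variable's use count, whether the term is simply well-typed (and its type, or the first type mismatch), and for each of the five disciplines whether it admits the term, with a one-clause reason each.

variable uses: key: 1×; req: 2×; env: 0×; val [bound]: 0×
use order (left to right): req, req, key
typing: well-typed — term : Int
ordered ✗ (needs contraction — req ×2; needs weakening: env, val unused)
linear ✗ (needs contraction — req ×2; needs weakening: env, val unused)
affine ✗ (needs contraction — req ×2)
relevant ✗ (needs weakening: env, val unused)
unrestricted ✓ (well-typed at Int; no restrictions here)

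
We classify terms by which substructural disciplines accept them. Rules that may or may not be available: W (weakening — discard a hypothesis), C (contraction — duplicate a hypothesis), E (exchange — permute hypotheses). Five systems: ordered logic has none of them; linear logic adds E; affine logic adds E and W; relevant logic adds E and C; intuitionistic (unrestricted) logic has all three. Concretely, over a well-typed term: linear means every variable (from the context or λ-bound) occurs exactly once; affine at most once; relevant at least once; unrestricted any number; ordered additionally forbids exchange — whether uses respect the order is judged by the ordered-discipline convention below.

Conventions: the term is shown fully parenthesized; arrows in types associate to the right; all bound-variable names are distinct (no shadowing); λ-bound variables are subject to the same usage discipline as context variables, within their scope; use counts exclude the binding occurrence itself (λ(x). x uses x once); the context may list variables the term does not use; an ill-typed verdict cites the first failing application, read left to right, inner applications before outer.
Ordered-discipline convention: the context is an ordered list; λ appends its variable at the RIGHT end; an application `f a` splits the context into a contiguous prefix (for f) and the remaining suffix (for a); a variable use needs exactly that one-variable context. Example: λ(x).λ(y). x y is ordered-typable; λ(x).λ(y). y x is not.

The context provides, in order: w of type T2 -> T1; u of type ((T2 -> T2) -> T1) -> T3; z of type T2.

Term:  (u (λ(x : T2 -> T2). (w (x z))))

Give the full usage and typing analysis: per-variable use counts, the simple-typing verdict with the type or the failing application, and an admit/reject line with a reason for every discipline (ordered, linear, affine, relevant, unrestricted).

usage: w=1, u=1, z=1, x (λ-bound)=1
order of uses: u, w, x, z
typing: the term checks, with type T3
ordered: ✗ — needs exchange: uses follow u, w, x, z
linear: ✓ — exactly-once usage across w, u, z, x
affine: ✓ — w, u, z, x: no repeats, contraction unneeded
relevant: ✓ — every one of w, u, z, x appears
unrestricted: ✓ — well-typed at T3; no restrictions here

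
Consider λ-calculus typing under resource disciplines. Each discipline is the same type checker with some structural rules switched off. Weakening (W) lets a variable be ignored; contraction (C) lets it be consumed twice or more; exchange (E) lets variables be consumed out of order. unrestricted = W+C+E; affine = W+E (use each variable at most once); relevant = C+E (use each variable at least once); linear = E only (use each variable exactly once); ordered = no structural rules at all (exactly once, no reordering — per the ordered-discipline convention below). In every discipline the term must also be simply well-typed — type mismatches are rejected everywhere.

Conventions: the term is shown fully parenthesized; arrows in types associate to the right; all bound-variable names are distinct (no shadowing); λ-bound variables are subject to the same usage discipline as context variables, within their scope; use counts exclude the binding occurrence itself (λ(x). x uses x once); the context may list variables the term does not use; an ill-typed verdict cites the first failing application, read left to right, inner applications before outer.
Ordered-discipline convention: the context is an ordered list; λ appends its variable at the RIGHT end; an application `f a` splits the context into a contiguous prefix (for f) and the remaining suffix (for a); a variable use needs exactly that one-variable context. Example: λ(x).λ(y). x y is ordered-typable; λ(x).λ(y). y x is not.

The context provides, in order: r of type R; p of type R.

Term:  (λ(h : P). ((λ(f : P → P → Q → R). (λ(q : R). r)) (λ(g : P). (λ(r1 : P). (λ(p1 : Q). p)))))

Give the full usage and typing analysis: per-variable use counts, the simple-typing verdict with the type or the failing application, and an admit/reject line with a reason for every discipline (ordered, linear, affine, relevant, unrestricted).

variable uses: r ×1; p ×1; h (bound) ×0; f (bound) ×0; q (bound) ×0; g (bound) ×0; r1 (bound) ×0; p1 (bound) ×0
left-to-right use order: r, p
typing: the term checks, with type P → R → R
ordered ✗ (needs weakening: h, f, q, g, r1, p1 unused)
linear ✗ (needs weakening: h, f, q, g, r1, p1 unused)
affine ✓ (no duplicate uses among r, p, h, f, q, g, r1, p1)
relevant ✗ (needs weakening: h, f, q, g, r1, p1 unused)
unrestricted ✓ (simply typable at P → R → R; W, C, E all held)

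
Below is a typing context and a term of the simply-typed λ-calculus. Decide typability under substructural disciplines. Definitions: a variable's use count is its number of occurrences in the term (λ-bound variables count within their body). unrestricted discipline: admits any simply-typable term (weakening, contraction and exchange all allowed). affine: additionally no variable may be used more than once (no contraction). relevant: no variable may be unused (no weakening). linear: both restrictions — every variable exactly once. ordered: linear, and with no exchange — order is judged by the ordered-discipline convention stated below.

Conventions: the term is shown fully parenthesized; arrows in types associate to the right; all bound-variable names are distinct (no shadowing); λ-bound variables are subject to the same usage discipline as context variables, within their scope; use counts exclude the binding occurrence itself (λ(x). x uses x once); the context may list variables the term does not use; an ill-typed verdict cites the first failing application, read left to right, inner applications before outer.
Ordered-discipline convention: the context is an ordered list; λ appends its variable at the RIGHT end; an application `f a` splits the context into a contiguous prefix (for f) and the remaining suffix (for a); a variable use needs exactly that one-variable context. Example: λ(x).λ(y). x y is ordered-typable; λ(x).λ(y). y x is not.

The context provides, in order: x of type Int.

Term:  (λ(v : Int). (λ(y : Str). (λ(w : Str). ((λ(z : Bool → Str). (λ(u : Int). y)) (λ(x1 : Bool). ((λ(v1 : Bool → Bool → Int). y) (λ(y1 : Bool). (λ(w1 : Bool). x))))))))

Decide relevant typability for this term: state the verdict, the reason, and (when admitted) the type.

no — needs weakening: v, w, z, u, x1, v1, y1, w1 unused
counts: x=1; v (λ-bound)=0; y (λ-bound)=2; w (λ-bound)=0; z (λ-bound)=0; u (λ-bound)=0; x1 (λ-bound)=0; v1 (λ-bound)=0; y1 (λ-bound)=0; w1 (λ-bound)=0
left-to-right use order: y, y, x
typing: ✓ — Int → Str → Str → Int → Str
all disciplines: ordered ✗; linear ✗; affine ✗; relevant ✗; unrestricted ✓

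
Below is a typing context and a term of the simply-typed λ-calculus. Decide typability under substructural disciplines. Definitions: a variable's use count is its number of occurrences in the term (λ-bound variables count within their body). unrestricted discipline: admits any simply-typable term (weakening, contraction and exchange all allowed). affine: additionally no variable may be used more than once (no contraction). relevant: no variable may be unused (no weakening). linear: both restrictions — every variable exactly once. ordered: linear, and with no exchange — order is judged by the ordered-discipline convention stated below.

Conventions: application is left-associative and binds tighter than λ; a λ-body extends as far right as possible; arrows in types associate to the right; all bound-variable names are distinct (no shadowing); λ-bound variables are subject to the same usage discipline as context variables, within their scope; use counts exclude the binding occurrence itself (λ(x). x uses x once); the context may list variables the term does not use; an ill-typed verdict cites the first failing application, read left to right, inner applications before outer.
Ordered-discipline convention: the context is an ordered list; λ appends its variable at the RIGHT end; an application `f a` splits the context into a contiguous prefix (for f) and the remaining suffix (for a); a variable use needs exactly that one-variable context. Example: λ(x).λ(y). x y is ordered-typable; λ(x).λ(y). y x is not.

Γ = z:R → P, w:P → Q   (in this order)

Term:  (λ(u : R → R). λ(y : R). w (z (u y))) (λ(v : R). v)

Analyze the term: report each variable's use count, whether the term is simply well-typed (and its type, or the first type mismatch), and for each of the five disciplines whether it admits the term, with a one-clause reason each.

variable uses: z=1; w=1; u (bound)=1; y (bound)=1; v (bound)=1
use order (left to right): w, z, u, y, v
typing: well-typed — term : R → Q
ordered ✗ (no ordered split (uses run w, z, u, y, v))
linear ✓ (exactly-once usage across z, w, u, y, v)
affine ✓ (none of z, w, u, y, v used more than once)
relevant ✓ (z, w, u, y, v: all used, weakening unneeded)
unrestricted ✓ (typability at R → Q is all that's needed)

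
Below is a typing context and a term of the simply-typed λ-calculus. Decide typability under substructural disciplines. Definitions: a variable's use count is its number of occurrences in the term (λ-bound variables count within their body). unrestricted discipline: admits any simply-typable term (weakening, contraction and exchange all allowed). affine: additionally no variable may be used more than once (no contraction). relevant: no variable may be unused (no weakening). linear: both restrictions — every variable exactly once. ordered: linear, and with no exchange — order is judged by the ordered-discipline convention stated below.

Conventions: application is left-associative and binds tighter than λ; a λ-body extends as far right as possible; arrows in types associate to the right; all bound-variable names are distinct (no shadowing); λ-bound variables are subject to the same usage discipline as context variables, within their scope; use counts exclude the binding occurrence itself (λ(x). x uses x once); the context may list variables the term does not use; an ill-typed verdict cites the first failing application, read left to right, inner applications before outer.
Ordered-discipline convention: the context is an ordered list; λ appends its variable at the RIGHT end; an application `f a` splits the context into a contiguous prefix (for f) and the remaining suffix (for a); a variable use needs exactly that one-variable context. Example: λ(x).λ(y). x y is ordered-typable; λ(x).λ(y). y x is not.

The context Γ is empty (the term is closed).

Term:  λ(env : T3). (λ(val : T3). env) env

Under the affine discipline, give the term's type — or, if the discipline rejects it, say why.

not well-typed under affine — repeated use of env ×2
variable uses: env [bound] ×2, val [bound] ×0
order of uses: env, env
typing: well-typed at T3 → T3
summary: ordered ✗; linear ✗; affine ✗; relevant ✗; unrestricted ✓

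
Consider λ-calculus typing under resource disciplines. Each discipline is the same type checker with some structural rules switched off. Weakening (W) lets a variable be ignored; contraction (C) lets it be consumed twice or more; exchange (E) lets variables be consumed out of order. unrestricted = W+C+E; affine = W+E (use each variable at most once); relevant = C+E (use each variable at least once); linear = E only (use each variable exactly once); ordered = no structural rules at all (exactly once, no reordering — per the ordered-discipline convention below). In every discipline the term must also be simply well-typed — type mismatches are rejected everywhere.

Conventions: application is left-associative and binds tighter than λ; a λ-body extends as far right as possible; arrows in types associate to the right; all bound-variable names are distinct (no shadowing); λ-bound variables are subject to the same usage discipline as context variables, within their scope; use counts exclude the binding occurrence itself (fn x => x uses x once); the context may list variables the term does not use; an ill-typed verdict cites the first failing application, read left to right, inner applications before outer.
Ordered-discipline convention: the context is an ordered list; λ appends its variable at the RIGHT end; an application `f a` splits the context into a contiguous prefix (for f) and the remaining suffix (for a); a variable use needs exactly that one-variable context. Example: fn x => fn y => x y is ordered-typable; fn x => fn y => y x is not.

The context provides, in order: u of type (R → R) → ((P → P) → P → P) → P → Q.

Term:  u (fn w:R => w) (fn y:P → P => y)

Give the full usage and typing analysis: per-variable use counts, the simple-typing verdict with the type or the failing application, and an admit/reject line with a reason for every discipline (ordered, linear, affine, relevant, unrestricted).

counts: u: 1, w (bound): 1, y (bound): 1
use order (left to right): u, w, y
typing: the term checks, with type P → Q
ordered: ✓, one use each (u, w, y); ordered split holds
linear: ✓, single use per variable (u, w, y)
affine: ✓, none of u, w, y used more than once
relevant: ✓, none of u, w, y goes unused
unrestricted: ✓, type-checks (P → Q) and nothing is barred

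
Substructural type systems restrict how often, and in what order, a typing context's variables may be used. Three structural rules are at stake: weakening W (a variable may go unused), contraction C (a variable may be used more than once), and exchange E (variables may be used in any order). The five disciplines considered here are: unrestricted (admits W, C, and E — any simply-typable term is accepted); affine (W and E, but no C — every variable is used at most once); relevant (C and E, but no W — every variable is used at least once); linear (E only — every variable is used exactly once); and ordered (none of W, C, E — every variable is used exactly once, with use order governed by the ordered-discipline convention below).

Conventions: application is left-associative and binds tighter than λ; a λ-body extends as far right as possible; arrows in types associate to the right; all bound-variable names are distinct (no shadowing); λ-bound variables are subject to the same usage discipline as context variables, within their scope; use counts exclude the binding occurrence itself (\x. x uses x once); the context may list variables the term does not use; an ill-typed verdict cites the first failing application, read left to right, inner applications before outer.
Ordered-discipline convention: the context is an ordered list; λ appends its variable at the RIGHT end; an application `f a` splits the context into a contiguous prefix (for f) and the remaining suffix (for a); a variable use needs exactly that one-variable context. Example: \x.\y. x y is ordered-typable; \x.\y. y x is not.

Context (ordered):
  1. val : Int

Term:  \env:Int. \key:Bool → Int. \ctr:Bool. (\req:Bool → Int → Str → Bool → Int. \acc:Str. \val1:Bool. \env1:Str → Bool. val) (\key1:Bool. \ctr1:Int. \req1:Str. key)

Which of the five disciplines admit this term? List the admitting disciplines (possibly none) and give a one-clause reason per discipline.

admitted in: affine, unrestricted
use counts: val ×1; env [bound] ×0; key [bound] ×1; ctr [bound] ×0; req [bound] ×0; acc [bound] ×0; val1 [bound] ×0; env1 [bound] ×0; key1 [bound] ×0; ctr1 [bound] ×0; req1 [bound] ×0
order of uses: val, key
typing: ✓ — Int → (Bool → Int) → Bool → Str → Bool → (Str → Bool) → Int
ordered ✗ (env, ctr, req, acc, val1, env1, key1, ctr1, req1 left unused)
linear ✗ (env, ctr, req, acc, val1, env1, key1, ctr1, req1 left unused)
affine ✓ (at most one use each (val, env, key, ctr, req, acc, val1, env1, key1, ctr1, req1))
relevant ✗ (env, ctr, req, acc, val1, env1, key1, ctr1, req1 left unused)
unrestricted ✓ (type-checks (Int → (Bool → Int) → Bool → Str → Bool → (Str → Bool) → Int) and nothing is barred)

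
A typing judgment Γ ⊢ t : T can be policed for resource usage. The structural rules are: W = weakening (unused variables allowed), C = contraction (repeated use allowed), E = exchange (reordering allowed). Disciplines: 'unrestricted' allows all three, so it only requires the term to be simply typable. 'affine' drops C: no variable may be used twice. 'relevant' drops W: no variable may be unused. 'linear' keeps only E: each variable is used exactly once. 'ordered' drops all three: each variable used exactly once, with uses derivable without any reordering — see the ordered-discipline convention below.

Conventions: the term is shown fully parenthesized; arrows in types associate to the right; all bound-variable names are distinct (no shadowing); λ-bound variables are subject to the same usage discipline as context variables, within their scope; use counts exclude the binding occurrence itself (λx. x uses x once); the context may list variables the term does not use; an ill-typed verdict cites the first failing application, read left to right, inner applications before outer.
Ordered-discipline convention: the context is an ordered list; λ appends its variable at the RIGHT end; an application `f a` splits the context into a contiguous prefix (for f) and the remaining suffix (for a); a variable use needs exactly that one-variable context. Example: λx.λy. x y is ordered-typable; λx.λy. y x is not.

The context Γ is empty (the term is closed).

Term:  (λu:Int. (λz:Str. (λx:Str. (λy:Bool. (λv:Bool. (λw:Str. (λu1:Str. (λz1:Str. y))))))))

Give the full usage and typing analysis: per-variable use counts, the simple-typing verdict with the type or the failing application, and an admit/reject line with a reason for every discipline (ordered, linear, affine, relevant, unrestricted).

use counts: u (bound) ×0, z (bound) ×0, x (bound) ×0, y (bound) ×1, v (bound) ×0, w (bound) ×0, u1 (bound) ×0, z1 (bound) ×0
uses in reading order: y
typing: ✓ — Int -> Str -> Str -> Bool -> Bool -> Str -> Str -> Str -> Bool
ordered ✗ (needs weakening: u, z, x, v, w, u1, z1 unused)
linear ✗ (needs weakening: u, z, x, v, w, u1, z1 unused)
affine ✓ (none of u, z, x, y, v, w, u1, z1 used more than once)
relevant ✗ (needs weakening: u, z, x, v, w, u1, z1 unused)
unrestricted ✓ (type-checks (Int -> Str -> Str -> Bool -> Bool -> Str -> Str -> Str -> Bool) and nothing is barred)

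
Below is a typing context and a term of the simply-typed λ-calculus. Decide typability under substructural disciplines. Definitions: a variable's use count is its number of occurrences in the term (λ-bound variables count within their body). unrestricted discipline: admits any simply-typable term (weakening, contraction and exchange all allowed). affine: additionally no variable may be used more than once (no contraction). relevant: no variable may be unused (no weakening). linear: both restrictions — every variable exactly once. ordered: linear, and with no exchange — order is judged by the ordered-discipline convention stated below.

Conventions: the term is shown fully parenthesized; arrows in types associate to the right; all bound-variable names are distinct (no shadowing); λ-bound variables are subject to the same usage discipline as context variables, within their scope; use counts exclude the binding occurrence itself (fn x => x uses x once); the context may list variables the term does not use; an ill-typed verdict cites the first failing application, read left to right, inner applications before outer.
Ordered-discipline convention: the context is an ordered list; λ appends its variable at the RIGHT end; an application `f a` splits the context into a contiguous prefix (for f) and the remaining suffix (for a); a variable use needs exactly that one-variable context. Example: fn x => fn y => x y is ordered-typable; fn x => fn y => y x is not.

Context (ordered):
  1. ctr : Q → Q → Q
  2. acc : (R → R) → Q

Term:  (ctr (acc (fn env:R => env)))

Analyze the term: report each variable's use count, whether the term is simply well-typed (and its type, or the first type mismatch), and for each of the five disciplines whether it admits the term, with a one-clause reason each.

usage: ctr ×1; acc ×1; env (bound) ×1
use order (left to right): ctr, acc, env
typing: well-typed — term : Q → Q
ordered ✓ (ctr, acc, env: once each, no exchange needed)
linear ✓ (single use per variable (ctr, acc, env))
affine ✓ (ctr, acc, env: no repeats, contraction unneeded)
relevant ✓ (every one of ctr, acc, env appears)
unrestricted ✓ (typability at Q → Q is all that's needed)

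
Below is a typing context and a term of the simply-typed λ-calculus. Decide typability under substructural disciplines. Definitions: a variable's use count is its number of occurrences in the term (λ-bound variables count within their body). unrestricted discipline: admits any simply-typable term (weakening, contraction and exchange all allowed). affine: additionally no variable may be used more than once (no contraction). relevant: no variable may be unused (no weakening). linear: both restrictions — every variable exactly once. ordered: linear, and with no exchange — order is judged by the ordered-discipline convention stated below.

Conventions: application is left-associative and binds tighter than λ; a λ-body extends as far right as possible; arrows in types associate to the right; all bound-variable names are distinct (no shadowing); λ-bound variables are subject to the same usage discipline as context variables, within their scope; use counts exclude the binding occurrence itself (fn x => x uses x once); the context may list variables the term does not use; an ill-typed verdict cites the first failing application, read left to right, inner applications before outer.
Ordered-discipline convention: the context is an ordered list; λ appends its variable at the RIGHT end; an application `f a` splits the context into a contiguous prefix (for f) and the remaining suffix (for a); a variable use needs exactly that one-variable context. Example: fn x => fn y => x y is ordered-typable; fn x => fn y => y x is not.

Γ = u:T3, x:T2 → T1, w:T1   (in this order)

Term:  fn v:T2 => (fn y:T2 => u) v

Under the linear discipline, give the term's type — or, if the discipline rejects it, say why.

not well-typed under linear — x, w, y never used (weakening)
usage: u: 1×, x: 0×, w: 0×, v [bound]: 1×, y [bound]: 0×
order of uses: u, v
typing: well-typed at T2 → T3
summary: ordered ✗ | linear ✗ | affine ✓ | relevant ✗ | unrestricted ✓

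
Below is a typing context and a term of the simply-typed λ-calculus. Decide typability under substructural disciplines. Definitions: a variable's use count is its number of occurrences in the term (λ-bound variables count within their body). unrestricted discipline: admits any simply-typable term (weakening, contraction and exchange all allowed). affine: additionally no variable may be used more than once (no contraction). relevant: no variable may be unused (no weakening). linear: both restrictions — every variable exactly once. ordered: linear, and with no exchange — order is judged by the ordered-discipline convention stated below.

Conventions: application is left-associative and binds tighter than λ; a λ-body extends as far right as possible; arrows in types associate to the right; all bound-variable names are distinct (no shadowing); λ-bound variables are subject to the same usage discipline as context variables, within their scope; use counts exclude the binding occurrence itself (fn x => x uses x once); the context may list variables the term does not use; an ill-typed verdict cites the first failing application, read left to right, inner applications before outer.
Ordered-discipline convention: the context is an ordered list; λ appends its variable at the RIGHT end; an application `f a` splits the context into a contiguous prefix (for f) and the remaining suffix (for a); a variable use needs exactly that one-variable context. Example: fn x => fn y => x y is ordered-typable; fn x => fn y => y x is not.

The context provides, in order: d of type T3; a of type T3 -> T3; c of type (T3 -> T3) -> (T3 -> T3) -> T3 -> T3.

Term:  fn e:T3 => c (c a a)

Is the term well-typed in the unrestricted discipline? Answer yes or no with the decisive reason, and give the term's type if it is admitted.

yes — typability at T3 -> (T3 -> T3) -> T3 -> T3 is all that's needed; term : T3 -> (T3 -> T3) -> T3 -> T3
use counts: d: 0, a: 2, c: 2, e [bound]: 0
uses in reading order: c, c, a, a
typing: well-typed — term : T3 -> (T3 -> T3) -> T3 -> T3
all disciplines: ordered ✗; linear ✗; affine ✗; relevant ✗; unrestricted ✓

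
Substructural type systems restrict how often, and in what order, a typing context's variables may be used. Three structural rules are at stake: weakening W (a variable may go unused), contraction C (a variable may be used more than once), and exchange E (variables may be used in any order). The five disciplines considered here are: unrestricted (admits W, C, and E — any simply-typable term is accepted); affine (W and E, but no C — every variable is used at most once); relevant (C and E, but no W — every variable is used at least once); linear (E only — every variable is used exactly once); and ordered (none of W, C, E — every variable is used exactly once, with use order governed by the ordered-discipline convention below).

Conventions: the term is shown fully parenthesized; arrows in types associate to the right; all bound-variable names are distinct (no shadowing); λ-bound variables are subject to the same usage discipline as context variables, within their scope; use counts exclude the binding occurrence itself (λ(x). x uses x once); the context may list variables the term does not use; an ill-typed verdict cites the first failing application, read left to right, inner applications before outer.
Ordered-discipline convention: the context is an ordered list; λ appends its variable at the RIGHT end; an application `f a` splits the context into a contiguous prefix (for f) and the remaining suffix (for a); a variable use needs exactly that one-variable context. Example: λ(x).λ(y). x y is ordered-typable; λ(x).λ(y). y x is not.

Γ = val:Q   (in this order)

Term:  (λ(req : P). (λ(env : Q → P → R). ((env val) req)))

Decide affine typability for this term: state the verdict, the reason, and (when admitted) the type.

yes — val, req, env: no repeats, contraction unneeded; term : P → (Q → P → R) → R
variable uses: val=1; req (bound)=1; env (bound)=1
use order (left to right): env, val, req
typing: well-typed at P → (Q → P → R) → R
summary: ordered ✗ · linear ✓ · affine ✓ · relevant ✓ · unrestricted ✓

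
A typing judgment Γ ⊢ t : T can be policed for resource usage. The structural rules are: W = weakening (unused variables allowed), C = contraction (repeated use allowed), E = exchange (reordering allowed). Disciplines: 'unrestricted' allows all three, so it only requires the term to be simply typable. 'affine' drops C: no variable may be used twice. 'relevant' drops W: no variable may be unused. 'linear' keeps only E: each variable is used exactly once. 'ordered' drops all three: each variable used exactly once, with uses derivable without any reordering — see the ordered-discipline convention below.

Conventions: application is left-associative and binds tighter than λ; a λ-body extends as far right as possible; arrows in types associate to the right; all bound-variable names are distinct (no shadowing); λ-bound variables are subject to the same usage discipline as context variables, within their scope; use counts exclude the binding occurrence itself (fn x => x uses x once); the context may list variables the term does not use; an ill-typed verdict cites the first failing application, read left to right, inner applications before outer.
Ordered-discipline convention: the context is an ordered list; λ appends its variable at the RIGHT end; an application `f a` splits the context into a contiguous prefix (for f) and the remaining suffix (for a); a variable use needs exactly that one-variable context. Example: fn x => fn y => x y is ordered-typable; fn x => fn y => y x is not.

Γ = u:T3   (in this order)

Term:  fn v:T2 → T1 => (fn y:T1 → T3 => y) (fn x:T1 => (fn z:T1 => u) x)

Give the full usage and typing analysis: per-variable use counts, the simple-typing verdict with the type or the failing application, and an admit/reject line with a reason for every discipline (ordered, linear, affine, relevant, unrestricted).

variable uses: u: 1×, v (bound): 0×, y (bound): 1×, x (bound): 1×, z (bound): 0×
uses in reading order: y, u, x
typing: well-typed at (T2 → T1) → T1 → T3
ordered: ✗ — v, z never used (weakening)
linear: ✗ — v, z never used (weakening)
affine: ✓ — at most one use each (u, v, y, x, z)
relevant: ✗ — v, z never used (weakening)
unrestricted: ✓ — type-checks ((T2 → T1) → T1 → T3) and nothing is barred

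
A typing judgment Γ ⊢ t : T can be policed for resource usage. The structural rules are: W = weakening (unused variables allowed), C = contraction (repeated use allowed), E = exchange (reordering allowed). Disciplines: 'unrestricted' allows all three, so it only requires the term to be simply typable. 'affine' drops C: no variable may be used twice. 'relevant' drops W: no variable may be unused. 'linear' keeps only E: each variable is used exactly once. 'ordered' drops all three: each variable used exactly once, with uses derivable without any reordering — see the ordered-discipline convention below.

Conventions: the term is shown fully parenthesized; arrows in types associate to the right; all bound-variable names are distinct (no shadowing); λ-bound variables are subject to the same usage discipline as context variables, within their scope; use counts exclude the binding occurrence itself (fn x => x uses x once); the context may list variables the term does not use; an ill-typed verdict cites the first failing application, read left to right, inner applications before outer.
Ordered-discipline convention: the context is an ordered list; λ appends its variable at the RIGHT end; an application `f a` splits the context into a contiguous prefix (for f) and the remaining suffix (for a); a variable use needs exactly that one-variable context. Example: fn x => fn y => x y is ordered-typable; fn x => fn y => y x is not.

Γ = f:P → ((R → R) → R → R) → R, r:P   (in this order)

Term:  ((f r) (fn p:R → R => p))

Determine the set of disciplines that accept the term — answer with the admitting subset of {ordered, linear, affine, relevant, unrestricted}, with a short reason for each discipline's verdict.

admitting disciplines: ordered, linear, affine, relevant, unrestricted
counts: f=1, r=1, p (λ-bound)=1
order of uses: f, r, p
typing: the term checks, with type R
ordered ✓ (f, r, p once each; derivable with no W/C/E)
linear ✓ (single use per variable (f, r, p))
affine ✓ (at most one use each (f, r, p))
relevant ✓ (at least one use each (f, r, p))
unrestricted ✓ (typability at R is all that's needed)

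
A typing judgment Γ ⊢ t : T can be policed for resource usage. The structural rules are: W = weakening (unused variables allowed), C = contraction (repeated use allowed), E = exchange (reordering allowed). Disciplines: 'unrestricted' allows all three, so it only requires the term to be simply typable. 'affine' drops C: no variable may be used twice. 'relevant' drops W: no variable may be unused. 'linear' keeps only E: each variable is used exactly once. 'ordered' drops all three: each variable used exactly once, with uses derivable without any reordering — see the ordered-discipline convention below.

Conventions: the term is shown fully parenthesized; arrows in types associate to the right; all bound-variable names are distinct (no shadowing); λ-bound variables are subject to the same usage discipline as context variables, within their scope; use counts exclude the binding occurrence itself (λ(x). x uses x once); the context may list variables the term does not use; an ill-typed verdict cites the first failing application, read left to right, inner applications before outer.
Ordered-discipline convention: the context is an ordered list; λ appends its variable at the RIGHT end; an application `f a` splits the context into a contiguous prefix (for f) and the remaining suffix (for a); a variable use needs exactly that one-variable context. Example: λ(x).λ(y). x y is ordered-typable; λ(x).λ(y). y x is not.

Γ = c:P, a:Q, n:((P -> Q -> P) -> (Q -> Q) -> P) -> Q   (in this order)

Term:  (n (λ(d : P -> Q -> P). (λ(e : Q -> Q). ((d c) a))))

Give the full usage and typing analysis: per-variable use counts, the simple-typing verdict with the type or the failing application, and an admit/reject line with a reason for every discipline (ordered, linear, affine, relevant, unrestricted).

variable uses: c=1; a=1; n=1; d (λ-bound)=1; e (λ-bound)=0
order of uses: n, d, c, a
typing: ✓ — Q
ordered: ✗ — unused: e — weakening required
linear: ✗ — unused: e — weakening required
affine: ✓ — no duplicate uses among c, a, n, d, e
relevant: ✗ — unused: e — weakening required
unrestricted: ✓ — well-typed at Q; no restrictions here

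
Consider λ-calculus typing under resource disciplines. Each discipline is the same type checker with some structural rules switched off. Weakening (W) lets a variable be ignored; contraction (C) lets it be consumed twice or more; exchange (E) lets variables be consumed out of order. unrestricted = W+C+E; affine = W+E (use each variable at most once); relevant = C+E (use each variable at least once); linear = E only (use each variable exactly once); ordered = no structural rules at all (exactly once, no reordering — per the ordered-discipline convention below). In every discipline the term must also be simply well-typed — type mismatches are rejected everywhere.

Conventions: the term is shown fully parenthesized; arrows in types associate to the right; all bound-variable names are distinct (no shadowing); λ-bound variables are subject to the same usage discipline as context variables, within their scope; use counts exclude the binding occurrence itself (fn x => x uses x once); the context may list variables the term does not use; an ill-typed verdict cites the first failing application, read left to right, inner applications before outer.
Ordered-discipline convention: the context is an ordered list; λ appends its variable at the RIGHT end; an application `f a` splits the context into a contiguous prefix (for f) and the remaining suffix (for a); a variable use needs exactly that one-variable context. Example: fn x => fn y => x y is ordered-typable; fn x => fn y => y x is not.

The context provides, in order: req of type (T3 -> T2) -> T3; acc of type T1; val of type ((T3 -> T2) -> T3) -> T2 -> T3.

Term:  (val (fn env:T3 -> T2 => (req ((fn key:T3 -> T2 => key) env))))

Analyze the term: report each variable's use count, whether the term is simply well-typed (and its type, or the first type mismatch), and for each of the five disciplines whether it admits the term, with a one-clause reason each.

counts: req: 1; acc: 0; val: 1; env (bound): 1; key (bound): 1
uses in reading order: val, req, key, env
typing: well-typed — term : T2 -> T3
ordered ✗ (acc left unused)
linear ✗ (acc left unused)
affine ✓ (req, acc, val, env, key: no repeats, contraction unneeded)
relevant ✗ (acc left unused)
unrestricted ✓ (simply typable at T2 -> T3; W, C, E all held)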